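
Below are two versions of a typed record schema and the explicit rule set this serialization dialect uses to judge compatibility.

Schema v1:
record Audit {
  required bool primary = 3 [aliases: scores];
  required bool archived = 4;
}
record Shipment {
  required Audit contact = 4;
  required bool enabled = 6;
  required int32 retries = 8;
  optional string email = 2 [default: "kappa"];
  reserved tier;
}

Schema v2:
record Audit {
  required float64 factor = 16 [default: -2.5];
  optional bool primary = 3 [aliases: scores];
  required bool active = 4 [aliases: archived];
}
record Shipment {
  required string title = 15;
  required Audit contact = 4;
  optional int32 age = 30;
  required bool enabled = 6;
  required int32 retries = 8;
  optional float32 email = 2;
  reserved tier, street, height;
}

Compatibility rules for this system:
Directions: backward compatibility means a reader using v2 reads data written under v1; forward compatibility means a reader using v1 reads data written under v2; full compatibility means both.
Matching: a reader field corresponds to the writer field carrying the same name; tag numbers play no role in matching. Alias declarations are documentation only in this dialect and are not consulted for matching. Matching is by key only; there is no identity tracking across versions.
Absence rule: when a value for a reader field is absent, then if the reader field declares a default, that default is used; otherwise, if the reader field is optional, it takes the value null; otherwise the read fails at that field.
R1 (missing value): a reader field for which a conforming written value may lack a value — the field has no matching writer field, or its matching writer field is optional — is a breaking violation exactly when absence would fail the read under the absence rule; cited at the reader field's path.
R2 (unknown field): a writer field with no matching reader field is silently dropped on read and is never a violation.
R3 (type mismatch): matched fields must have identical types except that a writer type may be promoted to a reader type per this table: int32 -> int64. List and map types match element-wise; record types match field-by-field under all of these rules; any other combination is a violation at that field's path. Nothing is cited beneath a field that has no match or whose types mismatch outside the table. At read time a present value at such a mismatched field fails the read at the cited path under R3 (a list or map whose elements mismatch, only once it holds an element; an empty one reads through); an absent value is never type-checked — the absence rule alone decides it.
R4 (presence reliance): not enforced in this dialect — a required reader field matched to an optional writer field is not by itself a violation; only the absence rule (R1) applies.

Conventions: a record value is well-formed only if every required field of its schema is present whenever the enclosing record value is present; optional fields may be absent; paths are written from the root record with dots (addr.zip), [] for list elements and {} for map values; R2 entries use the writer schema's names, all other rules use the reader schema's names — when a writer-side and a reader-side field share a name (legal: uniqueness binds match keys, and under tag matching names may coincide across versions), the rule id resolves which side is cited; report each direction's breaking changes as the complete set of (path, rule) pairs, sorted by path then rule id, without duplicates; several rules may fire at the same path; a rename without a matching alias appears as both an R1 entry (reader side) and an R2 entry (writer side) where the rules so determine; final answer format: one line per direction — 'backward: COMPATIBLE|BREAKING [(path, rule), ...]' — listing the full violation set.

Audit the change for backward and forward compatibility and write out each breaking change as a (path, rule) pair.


in Shipment below, arrows point writer -> reader
backward pass over Shipment, reader schema v2, writer schema v1:
  title: no writer-side match
  contact: paired with writer contact (Audit -> Audit; writer required)
  age: no writer-side match
  enabled: paired with writer enabled (bool -> bool; writer required)
  retries: paired with writer retries (int32 -> int32; writer required)
  email: paired with writer email (string -> float32; writer optional)
  contact.factor: no writer-side match
  contact.primary: paired with writer contact.primary (bool -> bool; writer required)
  contact.active: no writer-side match
  writer field contact.archived has no reader counterpart
  rule R1 violated at contact.active
  rule R3 violated at email
  rule R1 violated at title
  => backward: BREAKING (3)
forward pass over Shipment, reader schema v1, writer schema v2:
  contact: paired with writer contact (Audit -> Audit; writer required)
  enabled: paired with writer enabled (bool -> bool; writer required)
  retries: paired with writer retries (int32 -> int32; writer required)
  email: paired with writer email (float32 -> string; writer optional)
  writer field title has no reader counterpart
  writer field age has no reader counterpart
  contact.primary: paired with writer contact.primary (bool -> bool; writer optional)
  contact.archived: no writer-side match
  writer field contact.factor has no reader counterpart
  writer field contact.active has no reader counterpart
  rule R1 violated at contact.archived
  rule R1 violated at contact.primary
  rule R3 violated at email
  => forward: BREAKING (3)

backward: BREAKING [(contact.active, R1), (email, R3), (title, R1)]; forward: BREAKING [(contact.archived, R1), (contact.primary, R1), (email, R3)]


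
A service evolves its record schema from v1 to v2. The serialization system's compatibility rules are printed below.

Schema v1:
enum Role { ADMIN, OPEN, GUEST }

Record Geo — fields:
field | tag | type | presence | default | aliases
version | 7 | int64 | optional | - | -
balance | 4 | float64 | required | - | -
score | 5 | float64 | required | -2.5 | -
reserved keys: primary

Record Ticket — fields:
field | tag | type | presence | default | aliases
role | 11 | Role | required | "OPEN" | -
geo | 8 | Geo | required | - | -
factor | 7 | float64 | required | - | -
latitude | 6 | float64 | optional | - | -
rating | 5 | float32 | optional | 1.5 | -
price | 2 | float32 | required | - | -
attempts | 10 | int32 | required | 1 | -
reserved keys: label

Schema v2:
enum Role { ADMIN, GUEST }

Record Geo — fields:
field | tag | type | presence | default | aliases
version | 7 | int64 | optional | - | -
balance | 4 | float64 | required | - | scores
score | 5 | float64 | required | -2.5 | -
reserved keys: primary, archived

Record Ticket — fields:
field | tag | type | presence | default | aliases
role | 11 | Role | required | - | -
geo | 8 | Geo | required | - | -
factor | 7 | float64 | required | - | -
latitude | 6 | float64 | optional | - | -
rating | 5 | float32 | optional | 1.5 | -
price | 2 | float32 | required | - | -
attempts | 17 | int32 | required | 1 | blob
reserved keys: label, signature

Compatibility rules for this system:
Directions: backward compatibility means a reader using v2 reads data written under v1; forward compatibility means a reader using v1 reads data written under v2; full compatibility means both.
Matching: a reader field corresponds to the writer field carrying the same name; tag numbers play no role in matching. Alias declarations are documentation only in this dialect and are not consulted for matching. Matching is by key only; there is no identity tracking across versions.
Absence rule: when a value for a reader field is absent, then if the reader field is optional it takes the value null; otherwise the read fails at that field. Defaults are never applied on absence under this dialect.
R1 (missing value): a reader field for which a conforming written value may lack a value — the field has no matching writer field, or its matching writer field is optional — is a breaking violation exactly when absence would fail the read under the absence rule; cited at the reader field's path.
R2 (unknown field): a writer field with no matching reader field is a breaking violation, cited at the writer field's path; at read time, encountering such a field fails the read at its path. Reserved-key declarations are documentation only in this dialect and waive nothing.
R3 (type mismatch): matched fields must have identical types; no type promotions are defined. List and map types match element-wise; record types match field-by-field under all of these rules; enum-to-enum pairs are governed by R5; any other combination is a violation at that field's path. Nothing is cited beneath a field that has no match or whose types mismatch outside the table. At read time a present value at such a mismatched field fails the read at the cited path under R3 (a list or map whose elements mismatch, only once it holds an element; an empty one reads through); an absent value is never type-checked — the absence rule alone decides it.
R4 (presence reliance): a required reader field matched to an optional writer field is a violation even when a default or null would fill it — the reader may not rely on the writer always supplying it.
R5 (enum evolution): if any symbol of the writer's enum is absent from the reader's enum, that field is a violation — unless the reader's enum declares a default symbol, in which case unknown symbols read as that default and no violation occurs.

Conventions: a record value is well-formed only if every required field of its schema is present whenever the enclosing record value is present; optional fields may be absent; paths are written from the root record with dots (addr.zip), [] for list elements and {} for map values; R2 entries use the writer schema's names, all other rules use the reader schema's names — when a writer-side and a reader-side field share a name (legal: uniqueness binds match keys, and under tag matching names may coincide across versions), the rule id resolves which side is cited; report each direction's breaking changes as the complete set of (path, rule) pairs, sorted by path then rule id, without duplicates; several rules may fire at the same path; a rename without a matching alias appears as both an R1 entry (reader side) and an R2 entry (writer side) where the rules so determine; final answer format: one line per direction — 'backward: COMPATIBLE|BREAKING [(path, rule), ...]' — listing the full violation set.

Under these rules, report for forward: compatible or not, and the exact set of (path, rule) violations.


arrows below run writer -> reader for Ticket
forward on Ticket — v1 reading data written by v2:
  role: Role -> Role, writer required; from role
  geo: Geo -> Geo, writer required; from geo
  factor: float64 -> float64, writer required; from factor
  latitude: float64 -> float64, writer optional; from latitude
  rating: float32 -> float32, writer optional; from rating
  price: float32 -> float32, writer required; from price
  attempts: int32 -> int32, writer required; from attempts
  geo.version: int64 -> int64, writer optional; from geo.version
  geo.balance: float64 -> float64, writer required; from geo.balance
  geo.score: float64 -> float64, writer required; from geo.score
  => no violations; forward on Ticket: COMPATIBLE
diffs on Ticket not affecting the asked answer:
  field attempts in record Ticket: tag 10 changed to 17 -> fires no rule on Ticket, leaving the asked answer as it is
  enum Role (field role in record Ticket): symbol OPEN removed (the field default referencing it is cleared) -> its effect on Ticket is confined to the backward direction, not asked

forward: COMPATIBLE []


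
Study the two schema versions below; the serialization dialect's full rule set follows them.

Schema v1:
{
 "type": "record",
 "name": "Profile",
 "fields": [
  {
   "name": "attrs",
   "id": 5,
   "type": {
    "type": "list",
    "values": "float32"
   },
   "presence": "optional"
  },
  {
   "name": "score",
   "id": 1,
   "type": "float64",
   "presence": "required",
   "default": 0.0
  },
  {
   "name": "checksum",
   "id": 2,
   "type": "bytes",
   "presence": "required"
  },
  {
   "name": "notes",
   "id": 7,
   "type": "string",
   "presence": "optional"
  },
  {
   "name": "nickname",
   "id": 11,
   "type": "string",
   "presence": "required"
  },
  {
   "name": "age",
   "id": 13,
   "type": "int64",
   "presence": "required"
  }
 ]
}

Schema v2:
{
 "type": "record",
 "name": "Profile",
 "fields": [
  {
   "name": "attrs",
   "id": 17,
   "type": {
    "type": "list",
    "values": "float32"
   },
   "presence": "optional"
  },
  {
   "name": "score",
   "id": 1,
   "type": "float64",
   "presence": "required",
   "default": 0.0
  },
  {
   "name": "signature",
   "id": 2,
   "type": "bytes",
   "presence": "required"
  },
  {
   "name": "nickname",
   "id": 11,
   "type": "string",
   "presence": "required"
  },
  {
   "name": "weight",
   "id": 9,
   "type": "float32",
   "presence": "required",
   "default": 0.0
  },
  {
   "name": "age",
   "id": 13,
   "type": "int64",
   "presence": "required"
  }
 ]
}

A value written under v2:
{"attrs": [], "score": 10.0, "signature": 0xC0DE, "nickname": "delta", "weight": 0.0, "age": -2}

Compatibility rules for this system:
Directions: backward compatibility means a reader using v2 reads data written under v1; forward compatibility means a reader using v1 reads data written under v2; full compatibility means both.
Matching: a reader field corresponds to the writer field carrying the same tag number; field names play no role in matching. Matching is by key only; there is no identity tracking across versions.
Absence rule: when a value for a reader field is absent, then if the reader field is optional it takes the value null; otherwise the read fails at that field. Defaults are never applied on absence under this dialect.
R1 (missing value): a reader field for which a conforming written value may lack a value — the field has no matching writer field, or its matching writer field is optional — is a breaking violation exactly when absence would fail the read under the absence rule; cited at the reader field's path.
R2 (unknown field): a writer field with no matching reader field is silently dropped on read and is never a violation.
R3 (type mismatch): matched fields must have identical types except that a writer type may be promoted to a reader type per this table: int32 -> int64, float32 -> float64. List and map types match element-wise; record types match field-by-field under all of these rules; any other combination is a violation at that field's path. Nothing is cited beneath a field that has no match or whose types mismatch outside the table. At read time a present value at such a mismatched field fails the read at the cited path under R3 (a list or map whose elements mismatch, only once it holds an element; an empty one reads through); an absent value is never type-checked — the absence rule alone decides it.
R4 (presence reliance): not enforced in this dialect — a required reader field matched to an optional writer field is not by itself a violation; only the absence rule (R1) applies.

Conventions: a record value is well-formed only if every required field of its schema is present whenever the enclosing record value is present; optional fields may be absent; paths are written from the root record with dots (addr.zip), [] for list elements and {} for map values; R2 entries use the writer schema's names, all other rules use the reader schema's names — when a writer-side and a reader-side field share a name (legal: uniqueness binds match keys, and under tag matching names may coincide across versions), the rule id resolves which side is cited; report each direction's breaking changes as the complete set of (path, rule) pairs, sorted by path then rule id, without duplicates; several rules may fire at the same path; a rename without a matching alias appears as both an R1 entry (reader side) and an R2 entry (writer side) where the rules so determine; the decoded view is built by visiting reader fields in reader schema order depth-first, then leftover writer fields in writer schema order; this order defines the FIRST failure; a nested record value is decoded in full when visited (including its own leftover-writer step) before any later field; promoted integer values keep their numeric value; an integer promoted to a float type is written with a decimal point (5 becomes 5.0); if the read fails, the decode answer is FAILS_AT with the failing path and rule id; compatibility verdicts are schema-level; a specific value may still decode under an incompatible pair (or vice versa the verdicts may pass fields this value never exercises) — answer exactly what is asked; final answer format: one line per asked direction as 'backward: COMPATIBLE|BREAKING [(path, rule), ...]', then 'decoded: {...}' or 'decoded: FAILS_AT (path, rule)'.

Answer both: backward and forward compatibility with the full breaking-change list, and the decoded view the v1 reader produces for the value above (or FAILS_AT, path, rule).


arrows below run writer -> reader for Profile
checking backward for Profile: reader v2 against writer v1:
  attrs has no writer counterpart
  writer required, float64 -> float64: reader score maps from writer score
  writer required, bytes -> bytes: reader signature maps from writer checksum
  writer required, string -> string: reader nickname maps from writer nickname
  weight has no writer counterpart
  writer required, int64 -> int64: reader age maps from writer age
  writer attrs: unknown to reader
  writer notes: unknown to reader
  breaking: (weight, R1)
  => backward: BREAKING (1)
checking forward for Profile: reader v1 against writer v2:
  attrs has no writer counterpart
  writer required, float64 -> float64: reader score maps from writer score
  writer required, bytes -> bytes: reader checksum maps from writer signature
  notes has no writer counterpart
  writer required, string -> string: reader nickname maps from writer nickname
  writer required, int64 -> int64: reader age maps from writer age
  writer attrs: unknown to reader
  writer weight: unknown to reader
  => forward verdict for Profile: COMPATIBLE, no violations
decode (reader v1):
  attrs := null (absent, optional -> null)
  score := 10.0
  checksum := 0xC0DE (from writer signature)
  notes := null (absent, optional -> null)
  nickname := "delta"
  age := -2
  writer attrs: unknown -> dropped
  writer weight: unknown -> dropped
  => decoded: {"attrs": null, "score": 10.0, "checksum": 0xC0DE, "notes": null, "nickname": "delta", "age": -2}

backward: BREAKING [(weight, R1)]; forward: COMPATIBLE []; decoded: {"attrs": null, "score": 10.0, "checksum": 0xC0DE, "notes": null, "nickname": "delta", "age": -2}


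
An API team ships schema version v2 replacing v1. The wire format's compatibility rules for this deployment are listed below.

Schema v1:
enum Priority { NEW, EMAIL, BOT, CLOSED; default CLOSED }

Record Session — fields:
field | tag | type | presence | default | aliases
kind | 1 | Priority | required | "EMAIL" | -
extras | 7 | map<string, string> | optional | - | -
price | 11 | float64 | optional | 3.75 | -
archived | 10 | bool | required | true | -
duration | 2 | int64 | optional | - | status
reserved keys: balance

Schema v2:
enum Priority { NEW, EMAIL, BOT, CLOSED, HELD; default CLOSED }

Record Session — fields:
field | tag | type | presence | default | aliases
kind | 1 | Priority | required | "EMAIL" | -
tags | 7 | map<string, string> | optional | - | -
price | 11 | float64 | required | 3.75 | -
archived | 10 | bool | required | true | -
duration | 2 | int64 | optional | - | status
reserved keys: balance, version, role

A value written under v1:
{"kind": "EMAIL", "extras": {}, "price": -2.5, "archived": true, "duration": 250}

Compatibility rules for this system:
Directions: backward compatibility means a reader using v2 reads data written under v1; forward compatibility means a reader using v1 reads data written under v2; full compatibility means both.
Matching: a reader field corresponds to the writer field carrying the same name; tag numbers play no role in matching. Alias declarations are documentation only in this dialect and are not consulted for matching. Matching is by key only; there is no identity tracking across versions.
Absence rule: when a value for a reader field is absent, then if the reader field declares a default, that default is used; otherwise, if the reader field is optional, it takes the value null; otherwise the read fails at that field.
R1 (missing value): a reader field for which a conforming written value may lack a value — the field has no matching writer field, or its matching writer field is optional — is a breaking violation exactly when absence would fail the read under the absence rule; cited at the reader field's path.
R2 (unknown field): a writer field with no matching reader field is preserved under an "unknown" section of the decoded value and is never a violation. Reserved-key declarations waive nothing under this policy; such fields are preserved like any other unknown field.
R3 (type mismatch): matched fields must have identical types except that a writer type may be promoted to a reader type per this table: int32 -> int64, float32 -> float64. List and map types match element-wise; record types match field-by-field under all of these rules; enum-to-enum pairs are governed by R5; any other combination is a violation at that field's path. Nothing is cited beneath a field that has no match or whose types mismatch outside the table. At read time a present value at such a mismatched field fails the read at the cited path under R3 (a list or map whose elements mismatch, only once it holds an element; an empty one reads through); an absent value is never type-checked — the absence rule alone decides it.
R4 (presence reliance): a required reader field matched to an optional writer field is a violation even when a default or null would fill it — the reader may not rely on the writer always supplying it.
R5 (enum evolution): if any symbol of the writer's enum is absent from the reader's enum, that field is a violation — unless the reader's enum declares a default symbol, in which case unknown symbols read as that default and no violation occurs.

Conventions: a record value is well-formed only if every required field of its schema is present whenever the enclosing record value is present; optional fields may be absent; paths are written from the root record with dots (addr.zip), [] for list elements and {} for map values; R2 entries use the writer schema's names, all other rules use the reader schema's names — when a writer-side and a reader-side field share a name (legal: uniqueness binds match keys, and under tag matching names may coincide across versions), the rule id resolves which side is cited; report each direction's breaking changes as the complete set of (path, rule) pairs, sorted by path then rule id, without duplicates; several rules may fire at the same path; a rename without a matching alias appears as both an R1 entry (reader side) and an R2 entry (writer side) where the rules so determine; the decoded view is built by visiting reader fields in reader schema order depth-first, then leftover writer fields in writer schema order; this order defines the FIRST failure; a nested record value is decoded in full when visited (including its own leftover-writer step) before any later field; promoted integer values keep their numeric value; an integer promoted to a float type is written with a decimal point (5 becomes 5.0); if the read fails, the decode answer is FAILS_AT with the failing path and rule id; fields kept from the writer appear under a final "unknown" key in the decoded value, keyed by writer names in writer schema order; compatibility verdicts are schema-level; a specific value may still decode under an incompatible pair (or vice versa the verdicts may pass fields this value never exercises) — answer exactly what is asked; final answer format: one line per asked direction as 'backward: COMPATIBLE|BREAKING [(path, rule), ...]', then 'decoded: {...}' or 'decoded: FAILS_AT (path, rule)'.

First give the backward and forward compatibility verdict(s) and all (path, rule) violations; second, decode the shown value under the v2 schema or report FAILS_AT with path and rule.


arrows below run writer -> reader for Session
backward analysis of Session with v2 as reader and v1 as writer:
  writer required, Priority -> Priority: reader kind maps from writer kind
  tags has no writer counterpart
  writer optional, float64 -> float64: reader price maps from writer price
  writer required, bool -> bool: reader archived maps from writer archived
  writer optional, int64 -> int64: reader duration maps from writer duration
  extras (writer side), unknown to reader
  violation R4 at price
  => 1 violation(s): backward is BREAKING for Session
forward analysis of Session with v1 as reader and v2 as writer:
  writer required, Priority -> Priority: reader kind maps from writer kind
  extras has no writer counterpart
  writer required, float64 -> float64: reader price maps from writer price
  writer required, bool -> bool: reader archived maps from writer archived
  writer optional, int64 -> int64: reader duration maps from writer duration
  tags (writer side), unknown to reader
  => forward verdict for Session: COMPATIBLE, no violations
decode walk for Session under reader schema v2:
  kind := "EMAIL"
  tags := null (missing; optional => null)
  price := -2.5
  archived := true
  duration := 250
  writer extras: kept under "unknown"
  => decoded: {"kind": "EMAIL", "tags": null, "price": -2.5, "archived": true, "duration": 250, "unknown": {"extras": {}}}

backward: BREAKING [(price, R4)]; forward: COMPATIBLE []; decoded: {"kind": "EMAIL", "tags": null, "price": -2.5, "archived": true, "duration": 250, "unknown": {"extras": {}}}


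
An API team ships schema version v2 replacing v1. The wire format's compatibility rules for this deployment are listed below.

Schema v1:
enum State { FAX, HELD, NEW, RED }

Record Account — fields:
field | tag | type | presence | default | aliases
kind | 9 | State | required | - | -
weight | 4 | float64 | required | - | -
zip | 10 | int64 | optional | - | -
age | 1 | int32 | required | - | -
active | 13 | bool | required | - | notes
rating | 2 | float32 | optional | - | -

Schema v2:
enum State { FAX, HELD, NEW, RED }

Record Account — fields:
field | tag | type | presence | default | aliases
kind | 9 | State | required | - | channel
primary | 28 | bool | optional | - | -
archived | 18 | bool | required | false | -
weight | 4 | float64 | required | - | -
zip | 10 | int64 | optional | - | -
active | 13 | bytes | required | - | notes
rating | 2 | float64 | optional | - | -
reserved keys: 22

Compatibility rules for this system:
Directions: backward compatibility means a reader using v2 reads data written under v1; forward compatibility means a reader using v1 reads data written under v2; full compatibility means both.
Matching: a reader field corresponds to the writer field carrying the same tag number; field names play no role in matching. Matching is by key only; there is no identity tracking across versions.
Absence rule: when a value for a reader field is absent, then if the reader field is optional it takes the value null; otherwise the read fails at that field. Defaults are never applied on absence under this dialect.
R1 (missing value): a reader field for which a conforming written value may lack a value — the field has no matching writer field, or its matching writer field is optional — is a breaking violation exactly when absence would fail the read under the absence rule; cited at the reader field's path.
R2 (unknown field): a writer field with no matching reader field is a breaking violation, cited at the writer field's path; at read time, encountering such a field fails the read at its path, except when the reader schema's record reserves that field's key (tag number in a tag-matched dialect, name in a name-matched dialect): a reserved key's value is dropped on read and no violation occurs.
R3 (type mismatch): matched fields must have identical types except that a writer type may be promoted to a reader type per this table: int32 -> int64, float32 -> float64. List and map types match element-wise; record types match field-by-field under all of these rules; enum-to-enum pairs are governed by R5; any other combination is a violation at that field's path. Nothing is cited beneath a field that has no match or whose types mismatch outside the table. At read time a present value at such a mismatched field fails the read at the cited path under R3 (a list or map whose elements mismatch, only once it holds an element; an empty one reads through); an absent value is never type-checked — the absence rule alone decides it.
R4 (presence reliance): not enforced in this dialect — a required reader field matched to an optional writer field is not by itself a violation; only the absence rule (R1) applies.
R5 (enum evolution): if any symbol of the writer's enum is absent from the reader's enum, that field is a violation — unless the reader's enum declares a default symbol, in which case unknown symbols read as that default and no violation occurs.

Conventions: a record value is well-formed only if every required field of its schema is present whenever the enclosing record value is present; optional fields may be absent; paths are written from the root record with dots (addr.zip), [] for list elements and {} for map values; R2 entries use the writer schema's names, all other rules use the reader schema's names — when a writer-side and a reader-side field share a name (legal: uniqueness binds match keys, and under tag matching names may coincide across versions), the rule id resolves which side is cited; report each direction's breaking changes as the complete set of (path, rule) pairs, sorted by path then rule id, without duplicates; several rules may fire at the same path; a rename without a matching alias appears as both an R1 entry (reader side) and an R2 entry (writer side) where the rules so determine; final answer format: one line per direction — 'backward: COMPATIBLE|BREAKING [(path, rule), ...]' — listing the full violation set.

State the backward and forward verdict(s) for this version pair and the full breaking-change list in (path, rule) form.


backward: BREAKING [(active, R3), (age, R2), (archived, R1)]; forward: BREAKING [(active, R3), (age, R1), (archived, R2), (primary, R2), (rating, R3)]

each type pair in Account: writer, then reader
backward analysis of Account with v2 as reader and v1 as writer:
  writer required, State -> State: reader kind maps from writer kind
  primary: no writer match
  archived: no writer match
  writer required, float64 -> float64: reader weight maps from writer weight
  writer optional, int64 -> int64: reader zip maps from writer zip
  writer required, bool -> bytes: reader active maps from writer active
  writer optional, float32 -> float64: reader rating maps from writer rating
  leftover writer field: age
  R3 fires at active
  R2 fires at age
  R1 fires at archived
  backward on Account therefore BREAKING (3)
forward analysis of Account with v1 as reader and v2 as writer:
  writer required, State -> State: reader kind maps from writer kind
  writer required, float64 -> float64: reader weight maps from writer weight
  writer optional, int64 -> int64: reader zip maps from writer zip
  age: no writer match
  writer required, bytes -> bool: reader active maps from writer active
  writer optional, float64 -> float32: reader rating maps from writer rating
  leftover writer field: primary
  leftover writer field: archived
  R3 fires at active
  R1 fires at age
  R2 fires at archived
  R2 fires at primary
  R3 fires at rating
  forward on Account therefore BREAKING (5)


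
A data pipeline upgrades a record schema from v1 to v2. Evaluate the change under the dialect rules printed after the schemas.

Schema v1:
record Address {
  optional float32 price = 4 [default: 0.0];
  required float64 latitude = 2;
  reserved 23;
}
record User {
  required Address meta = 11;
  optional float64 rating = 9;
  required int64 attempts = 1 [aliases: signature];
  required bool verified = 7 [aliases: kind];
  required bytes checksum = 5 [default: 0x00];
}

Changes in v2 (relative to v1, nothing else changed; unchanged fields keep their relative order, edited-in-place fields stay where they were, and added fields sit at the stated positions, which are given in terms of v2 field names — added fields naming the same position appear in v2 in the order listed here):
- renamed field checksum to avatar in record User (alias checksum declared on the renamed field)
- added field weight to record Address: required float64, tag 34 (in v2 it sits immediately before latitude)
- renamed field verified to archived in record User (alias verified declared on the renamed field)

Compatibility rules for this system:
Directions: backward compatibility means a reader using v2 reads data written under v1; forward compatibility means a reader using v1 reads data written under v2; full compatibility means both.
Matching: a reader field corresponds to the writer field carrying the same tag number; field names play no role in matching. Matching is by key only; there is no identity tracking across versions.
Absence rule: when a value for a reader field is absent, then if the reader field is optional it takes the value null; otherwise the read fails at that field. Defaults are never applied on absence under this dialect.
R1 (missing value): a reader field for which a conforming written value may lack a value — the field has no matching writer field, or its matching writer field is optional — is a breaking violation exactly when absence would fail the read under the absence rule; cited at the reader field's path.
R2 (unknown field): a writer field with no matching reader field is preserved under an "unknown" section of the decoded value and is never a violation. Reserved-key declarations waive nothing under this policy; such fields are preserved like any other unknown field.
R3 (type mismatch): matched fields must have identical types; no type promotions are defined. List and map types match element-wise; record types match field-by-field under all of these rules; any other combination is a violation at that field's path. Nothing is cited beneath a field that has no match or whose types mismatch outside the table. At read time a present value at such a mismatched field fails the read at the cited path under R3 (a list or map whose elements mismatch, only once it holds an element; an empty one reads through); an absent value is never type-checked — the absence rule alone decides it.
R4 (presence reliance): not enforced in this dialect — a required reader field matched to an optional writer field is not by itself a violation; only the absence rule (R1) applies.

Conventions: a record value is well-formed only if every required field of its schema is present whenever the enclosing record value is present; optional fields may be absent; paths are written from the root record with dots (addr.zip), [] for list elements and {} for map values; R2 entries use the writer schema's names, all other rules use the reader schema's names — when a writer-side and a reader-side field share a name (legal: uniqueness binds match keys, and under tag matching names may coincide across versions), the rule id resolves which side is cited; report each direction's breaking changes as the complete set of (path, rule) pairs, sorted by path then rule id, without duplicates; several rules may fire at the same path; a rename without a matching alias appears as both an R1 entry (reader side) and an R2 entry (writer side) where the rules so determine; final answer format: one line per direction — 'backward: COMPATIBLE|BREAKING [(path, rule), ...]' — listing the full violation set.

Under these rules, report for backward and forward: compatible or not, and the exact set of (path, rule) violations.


in User below, arrows point writer -> reader
checking backward for User: reader v2 against writer v1:
  meta <- meta (Address -> Address, writer required)
  rating <- rating (float64 -> float64, writer optional)
  attempts <- attempts (int64 -> int64, writer required)
  archived <- verified (bool -> bool, writer required)
  avatar <- checksum (bytes -> bytes, writer required)
  meta.price <- meta.price (float32 -> float32, writer optional)
  meta.weight has no writer counterpart
  meta.latitude <- meta.latitude (float64 -> float64, writer required)
  R1 fires at meta.weight
  => backward verdict for User: BREAKING, 1 violation(s)
checking forward for User: reader v1 against writer v2:
  meta <- meta (Address -> Address, writer required)
  rating <- rating (float64 -> float64, writer optional)
  attempts <- attempts (int64 -> int64, writer required)
  verified <- archived (bool -> bool, writer required)
  checksum <- avatar (bytes -> bytes, writer required)
  meta.price <- meta.price (float32 -> float32, writer optional)
  meta.latitude <- meta.latitude (float64 -> float64, writer required)
  leftover writer field: meta.weight
  => forward: COMPATIBLE

backward: BREAKING [(meta.weight, R1)]; forward: COMPATIBLE []


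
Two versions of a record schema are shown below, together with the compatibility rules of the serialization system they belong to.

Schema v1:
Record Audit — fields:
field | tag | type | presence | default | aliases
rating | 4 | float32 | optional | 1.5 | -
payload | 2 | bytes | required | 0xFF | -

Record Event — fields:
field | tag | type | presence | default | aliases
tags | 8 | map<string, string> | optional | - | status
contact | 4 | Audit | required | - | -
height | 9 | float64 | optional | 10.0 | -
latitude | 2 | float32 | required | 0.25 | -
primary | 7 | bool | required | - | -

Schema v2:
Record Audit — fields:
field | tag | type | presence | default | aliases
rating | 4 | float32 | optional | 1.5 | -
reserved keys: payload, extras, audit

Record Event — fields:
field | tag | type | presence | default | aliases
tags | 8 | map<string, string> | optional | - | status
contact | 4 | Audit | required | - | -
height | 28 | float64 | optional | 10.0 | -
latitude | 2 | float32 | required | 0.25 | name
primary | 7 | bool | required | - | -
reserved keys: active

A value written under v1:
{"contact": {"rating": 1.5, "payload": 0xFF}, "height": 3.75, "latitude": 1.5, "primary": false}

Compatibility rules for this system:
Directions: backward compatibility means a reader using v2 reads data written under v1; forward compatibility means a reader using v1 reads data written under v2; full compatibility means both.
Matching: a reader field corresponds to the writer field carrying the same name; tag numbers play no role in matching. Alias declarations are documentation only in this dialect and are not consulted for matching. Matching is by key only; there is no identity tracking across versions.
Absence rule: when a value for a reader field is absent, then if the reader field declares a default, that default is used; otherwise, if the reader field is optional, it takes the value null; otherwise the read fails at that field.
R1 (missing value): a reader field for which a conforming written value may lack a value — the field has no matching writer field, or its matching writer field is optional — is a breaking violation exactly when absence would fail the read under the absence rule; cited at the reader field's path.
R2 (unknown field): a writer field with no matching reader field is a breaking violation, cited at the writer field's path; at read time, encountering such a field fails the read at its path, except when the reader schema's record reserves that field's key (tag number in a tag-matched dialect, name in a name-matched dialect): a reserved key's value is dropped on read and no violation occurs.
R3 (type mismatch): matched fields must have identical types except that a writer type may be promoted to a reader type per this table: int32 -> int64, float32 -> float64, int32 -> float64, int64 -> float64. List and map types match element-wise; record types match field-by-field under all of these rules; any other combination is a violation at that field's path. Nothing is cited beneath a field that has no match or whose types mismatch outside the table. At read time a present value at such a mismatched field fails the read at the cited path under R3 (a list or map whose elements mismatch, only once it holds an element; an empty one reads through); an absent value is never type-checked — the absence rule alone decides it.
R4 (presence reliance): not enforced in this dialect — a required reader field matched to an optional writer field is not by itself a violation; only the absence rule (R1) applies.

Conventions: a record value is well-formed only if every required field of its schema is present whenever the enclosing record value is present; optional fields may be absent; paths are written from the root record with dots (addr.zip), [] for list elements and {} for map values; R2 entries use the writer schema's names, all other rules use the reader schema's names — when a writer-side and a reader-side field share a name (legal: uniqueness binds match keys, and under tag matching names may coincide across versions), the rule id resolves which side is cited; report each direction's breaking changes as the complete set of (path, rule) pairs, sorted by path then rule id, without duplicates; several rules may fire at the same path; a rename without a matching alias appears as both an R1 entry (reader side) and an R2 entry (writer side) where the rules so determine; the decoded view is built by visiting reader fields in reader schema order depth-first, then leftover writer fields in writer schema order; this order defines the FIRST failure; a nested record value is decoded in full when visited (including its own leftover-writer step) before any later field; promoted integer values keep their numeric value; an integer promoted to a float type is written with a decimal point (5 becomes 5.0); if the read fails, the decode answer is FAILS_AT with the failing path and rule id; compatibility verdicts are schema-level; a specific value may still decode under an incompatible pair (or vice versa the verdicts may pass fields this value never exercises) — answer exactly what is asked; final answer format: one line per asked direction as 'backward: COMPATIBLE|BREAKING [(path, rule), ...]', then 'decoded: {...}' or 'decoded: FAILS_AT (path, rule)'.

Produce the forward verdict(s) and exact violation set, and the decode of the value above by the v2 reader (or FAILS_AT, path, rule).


forward: COMPATIBLE []; decoded: {"tags": null, "contact": {"rating": 1.5}, "height": 3.75, "latitude": 1.5, "primary": false}

in Event below, arrows point writer -> reader
forward for Event (reader v1, writer v2):
  tags <- tags (map<string, string> -> map<string, string>, writer optional)
  contact <- contact (Audit -> Audit, writer required)
  height <- height (float64 -> float64, writer optional)
  latitude <- latitude (float32 -> float32, writer required)
  primary <- primary (bool -> bool, writer required)
  contact.rating <- contact.rating (float32 -> float32, writer optional)
  no writer field matches reader contact.payload
  => forward: COMPATIBLE
decode (reader v2):
  tags := null (absent, optional -> null)
  contact.rating := 1.5
  writer contact.payload: reserved -> dropped
  height := 3.75
  latitude := 1.5
  primary := false
  => decoded: {"tags": null, "contact": {"rating": 1.5}, "height": 3.75, "latitude": 1.5, "primary": false}
ruling out the remaining Event differences:
  field height in record Event: tag 9 changed to 28 -> no rule fires on it in Event's dialect; the asked verdict holds
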